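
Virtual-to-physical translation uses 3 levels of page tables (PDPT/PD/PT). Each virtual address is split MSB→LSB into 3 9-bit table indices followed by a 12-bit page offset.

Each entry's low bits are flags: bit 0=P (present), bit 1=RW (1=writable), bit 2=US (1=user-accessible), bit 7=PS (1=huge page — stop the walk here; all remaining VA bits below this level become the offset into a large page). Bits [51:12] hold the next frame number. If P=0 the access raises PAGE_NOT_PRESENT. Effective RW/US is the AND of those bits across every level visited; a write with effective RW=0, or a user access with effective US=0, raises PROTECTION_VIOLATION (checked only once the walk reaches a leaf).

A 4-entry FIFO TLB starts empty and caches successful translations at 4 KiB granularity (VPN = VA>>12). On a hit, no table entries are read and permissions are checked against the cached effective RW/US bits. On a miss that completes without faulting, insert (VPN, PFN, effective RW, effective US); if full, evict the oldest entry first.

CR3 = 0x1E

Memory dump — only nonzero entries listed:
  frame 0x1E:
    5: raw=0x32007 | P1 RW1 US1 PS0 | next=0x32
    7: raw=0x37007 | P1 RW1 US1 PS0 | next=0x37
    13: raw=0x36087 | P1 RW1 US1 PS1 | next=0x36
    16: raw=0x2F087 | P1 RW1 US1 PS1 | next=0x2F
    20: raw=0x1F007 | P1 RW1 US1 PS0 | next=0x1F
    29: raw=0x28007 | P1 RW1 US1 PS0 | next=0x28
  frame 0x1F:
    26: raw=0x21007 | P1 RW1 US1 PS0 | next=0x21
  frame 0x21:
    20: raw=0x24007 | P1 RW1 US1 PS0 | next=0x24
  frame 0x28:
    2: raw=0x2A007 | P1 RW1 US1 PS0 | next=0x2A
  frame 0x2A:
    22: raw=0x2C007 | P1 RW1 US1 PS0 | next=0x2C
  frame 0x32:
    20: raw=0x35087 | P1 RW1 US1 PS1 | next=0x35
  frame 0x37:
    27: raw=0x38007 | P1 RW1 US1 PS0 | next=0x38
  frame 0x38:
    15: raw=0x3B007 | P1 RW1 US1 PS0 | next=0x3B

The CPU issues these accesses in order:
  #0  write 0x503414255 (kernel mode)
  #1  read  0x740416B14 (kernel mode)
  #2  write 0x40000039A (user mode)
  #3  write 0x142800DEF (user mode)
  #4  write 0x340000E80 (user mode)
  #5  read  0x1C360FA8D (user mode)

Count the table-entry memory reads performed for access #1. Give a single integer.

Trace:
#0 VA=0x503414255 (w,kernel):
  L0 @0x1E[20] → 0x1F007  P=1,RW=1,US=1,PS=0
  L1 @0x1F[26] → 0x21007  P=1,RW=1,US=1,PS=0
  L2 @0x21[20] → 0x24007  P=1,RW=1,US=1,PS=0
  ⇒ phys 0x24255  [3 reads]
#1 VA=0x740416B14 (r,kernel):
  L0 @0x1E[29] → 0x28007  P=1,RW=1,US=1,PS=0
  L1 @0x28[2] → 0x2A007  P=1,RW=1,US=1,PS=0
  L2 @0x2A[22] → 0x2C007  P=1,RW=1,US=1,PS=0
  ⇒ phys 0x2CB14  [3 reads]
#2 VA=0x40000039A (w,user):
  L0 @0x1E[16] → 0x2F087  P=1,RW=1,US=1,PS=1
  ⇒ phys 0x2F39A (huge @L0)  [1 reads]
#3 VA=0x142800DEF (w,user):
  L0 @0x1E[5] → 0x32007  P=1,RW=1,US=1,PS=0
  L1 @0x32[20] → 0x35087  P=1,RW=1,US=1,PS=1
  ⇒ phys 0x35DEF (huge @L1)  [2 reads]
#4 VA=0x340000E80 (w,user):
  L0 @0x1E[13] → 0x36087  P=1,RW=1,US=1,PS=1
  ⇒ phys 0x36E80 (huge @L0)  [1 reads]
#5 VA=0x1C360FA8D (r,user):
  L0 @0x1E[7] → 0x37007  P=1,RW=1,US=1,PS=0
  L1 @0x37[27] → 0x38007  P=1,RW=1,US=1,PS=0
  L2 @0x38[15] → 0x3B007  P=1,RW=1,US=1,PS=0
  ⇒ phys 0x3BA8D  [3 reads]

Entries read for #1: 3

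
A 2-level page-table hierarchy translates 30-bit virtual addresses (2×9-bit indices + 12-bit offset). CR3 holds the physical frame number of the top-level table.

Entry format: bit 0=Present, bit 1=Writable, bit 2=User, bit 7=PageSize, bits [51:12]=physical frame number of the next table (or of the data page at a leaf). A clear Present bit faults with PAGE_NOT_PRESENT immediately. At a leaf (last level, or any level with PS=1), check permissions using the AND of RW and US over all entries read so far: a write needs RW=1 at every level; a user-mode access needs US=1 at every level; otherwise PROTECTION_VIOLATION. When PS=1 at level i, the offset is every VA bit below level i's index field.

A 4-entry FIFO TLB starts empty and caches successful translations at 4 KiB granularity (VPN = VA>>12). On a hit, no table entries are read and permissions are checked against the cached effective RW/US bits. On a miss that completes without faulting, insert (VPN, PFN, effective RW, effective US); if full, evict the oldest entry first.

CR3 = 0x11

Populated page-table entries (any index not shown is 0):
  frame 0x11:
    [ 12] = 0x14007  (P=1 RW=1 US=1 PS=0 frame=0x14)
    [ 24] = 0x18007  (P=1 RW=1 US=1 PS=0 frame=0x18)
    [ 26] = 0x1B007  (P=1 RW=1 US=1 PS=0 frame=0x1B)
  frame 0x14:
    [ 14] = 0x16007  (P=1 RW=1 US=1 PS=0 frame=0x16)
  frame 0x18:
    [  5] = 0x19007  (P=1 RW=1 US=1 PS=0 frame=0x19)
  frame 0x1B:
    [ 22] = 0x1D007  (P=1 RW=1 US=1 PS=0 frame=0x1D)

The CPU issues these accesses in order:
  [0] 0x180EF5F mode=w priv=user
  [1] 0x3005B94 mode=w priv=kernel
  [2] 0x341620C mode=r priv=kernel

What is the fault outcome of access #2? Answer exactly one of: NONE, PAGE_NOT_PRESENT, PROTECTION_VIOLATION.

Trace:
#0 VA=0x180EF5F (w,user):
  [0] read 0x11 idx=12: raw=0x14007 flags P=1 W=1 U=1 S=0
  [1] read 0x14 idx=14: raw=0x16007 flags P=1 W=1 U=1 S=0
  ⇒ phys 0x16F5F  [2 reads]
#1 VA=0x3005B94 (w,kernel):
  [0] read 0x11 idx=24: raw=0x18007 flags P=1 W=1 U=1 S=0
  [1] read 0x18 idx=5: raw=0x19007 flags P=1 W=1 U=1 S=0
  ⇒ phys 0x19B94  [2 reads]
#2 VA=0x341620C (r,kernel):
  [0] read 0x11 idx=26: raw=0x1B007 flags P=1 W=1 U=1 S=0
  [1] read 0x1B idx=22: raw=0x1D007 flags P=1 W=1 U=1 S=0
  ⇒ phys 0x1D20C  [2 reads]

Access #2 fault: NONE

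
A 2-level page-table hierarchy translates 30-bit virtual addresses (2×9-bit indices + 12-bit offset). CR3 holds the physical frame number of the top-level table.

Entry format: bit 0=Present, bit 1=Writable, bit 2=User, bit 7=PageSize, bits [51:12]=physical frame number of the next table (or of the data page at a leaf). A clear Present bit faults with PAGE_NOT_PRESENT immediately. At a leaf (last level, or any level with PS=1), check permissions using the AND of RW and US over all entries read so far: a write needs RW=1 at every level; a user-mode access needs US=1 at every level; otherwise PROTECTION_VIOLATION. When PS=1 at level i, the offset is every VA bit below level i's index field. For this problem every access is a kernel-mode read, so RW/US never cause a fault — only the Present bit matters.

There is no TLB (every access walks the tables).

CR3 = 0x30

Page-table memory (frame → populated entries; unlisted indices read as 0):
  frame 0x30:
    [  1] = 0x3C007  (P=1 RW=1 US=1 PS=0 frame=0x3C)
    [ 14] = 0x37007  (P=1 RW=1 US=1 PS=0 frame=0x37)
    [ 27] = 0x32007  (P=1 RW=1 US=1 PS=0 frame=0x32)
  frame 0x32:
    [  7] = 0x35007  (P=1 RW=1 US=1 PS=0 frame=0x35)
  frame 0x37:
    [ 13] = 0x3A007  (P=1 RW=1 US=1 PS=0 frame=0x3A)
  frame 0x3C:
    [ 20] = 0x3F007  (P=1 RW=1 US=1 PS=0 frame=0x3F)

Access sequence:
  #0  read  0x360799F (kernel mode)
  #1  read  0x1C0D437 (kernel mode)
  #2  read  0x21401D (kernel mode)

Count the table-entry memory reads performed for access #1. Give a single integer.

Per-access translation:
#0 VA=0x360799F (r,kernel):
  lvl0: tbl 0x30, slot 27 ⇒ 0x32007 (P1/RW1/US1/PS0)
  lvl1: tbl 0x32, slot 7 ⇒ 0x35007 (P1/RW1/US1/PS0)
  ⇒ phys 0x3599F  [2 reads]
#1 VA=0x1C0D437 (r,kernel):
  lvl0: tbl 0x30, slot 14 ⇒ 0x37007 (P1/RW1/US1/PS0)
  lvl1: tbl 0x37, slot 13 ⇒ 0x3A007 (P1/RW1/US1/PS0)
  ⇒ phys 0x3A437  [2 reads]
#2 VA=0x21401D (r,kernel):
  lvl0: tbl 0x30, slot 1 ⇒ 0x3C007 (P1/RW1/US1/PS0)
  lvl1: tbl 0x3C, slot 20 ⇒ 0x3F007 (P1/RW1/US1/PS0)
  ⇒ phys 0x3F01D  [2 reads]

Entries read for #1: 2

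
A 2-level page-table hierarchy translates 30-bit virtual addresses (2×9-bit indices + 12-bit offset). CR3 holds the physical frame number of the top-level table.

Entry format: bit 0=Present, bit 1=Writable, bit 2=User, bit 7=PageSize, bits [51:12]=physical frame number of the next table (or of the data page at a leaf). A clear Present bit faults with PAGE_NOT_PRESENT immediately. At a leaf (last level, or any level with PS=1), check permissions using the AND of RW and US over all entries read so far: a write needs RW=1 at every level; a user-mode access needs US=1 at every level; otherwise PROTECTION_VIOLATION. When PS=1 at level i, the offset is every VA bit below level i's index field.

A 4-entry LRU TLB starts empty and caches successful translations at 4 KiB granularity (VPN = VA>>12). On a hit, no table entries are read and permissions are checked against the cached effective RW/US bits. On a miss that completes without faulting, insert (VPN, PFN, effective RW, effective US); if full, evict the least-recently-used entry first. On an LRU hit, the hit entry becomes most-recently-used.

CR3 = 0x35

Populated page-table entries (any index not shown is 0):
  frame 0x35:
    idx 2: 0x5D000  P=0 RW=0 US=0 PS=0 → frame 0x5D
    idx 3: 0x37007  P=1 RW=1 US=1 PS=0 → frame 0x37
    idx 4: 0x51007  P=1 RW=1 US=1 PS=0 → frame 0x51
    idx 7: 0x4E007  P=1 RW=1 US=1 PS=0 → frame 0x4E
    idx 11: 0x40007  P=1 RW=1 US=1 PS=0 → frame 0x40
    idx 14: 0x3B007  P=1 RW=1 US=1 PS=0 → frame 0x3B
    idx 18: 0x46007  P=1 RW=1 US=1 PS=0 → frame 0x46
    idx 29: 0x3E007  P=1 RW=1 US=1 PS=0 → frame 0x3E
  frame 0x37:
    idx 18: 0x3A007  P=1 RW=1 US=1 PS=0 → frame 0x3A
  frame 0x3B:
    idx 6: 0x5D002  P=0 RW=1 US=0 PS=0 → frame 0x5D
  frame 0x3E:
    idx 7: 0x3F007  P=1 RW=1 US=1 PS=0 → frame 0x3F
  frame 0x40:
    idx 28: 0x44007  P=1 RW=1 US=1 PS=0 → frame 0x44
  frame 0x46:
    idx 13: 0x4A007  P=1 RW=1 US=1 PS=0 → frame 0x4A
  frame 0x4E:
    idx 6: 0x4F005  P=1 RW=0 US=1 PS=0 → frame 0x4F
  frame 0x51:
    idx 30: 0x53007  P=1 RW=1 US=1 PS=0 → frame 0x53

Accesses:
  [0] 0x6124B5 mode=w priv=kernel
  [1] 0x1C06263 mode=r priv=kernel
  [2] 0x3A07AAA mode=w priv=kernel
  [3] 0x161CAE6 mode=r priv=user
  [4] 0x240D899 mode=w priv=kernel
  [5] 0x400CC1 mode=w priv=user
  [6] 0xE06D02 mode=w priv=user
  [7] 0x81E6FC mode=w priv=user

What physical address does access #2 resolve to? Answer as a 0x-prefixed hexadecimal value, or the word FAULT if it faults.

Per-access translation:
#0 VA=0x6124B5 (w,kernel):
  [0] read 0x35 idx=3: raw=0x37007 flags P=1 W=1 U=1 S=0
  [1] read 0x37 idx=18: raw=0x3A007 flags P=1 W=1 U=1 S=0
  ✓ 0x3A4B5  — 2 lookups
#1 VA=0x1C06263 (r,kernel):
  [0] read 0x35 idx=14: raw=0x3B007 flags P=1 W=1 U=1 S=0
  [1] read 0x3B idx=6: raw=0x5D002 flags P=0 W=1 U=0 S=0
  ⇒ fault: PAGE_NOT_PRESENT  — 2 lookups
#2 VA=0x3A07AAA (w,kernel):
  [0] read 0x35 idx=29: raw=0x3E007 flags P=1 W=1 U=1 S=0
  [1] read 0x3E idx=7: raw=0x3F007 flags P=1 W=1 U=1 S=0
  ✓ 0x3FAAA  — 2 lookups
#3 VA=0x161CAE6 (r,user):
  [0] read 0x35 idx=11: raw=0x40007 flags P=1 W=1 U=1 S=0
  [1] read 0x40 idx=28: raw=0x44007 flags P=1 W=1 U=1 S=0
  ✓ 0x44AE6  — 2 lookups
#4 VA=0x240D899 (w,kernel):
  [0] read 0x35 idx=18: raw=0x46007 flags P=1 W=1 U=1 S=0
  [1] read 0x46 idx=13: raw=0x4A007 flags P=1 W=1 U=1 S=0
  ✓ 0x4A899  — 2 lookups
#5 VA=0x400CC1 (w,user):
  [0] read 0x35 idx=2: raw=0x5D000 flags P=0 W=0 U=0 S=0
  ⇒ fault: PAGE_NOT_PRESENT  — 1 lookups
#6 VA=0xE06D02 (w,user):
  [0] read 0x35 idx=7: raw=0x4E007 flags P=1 W=1 U=1 S=0
  [1] read 0x4E idx=6: raw=0x4F005 flags P=1 W=0 U=1 S=0
  ⇒ fault: PROTECTION_VIOLATION  — 2 lookups
#7 VA=0x81E6FC (w,user):
  [0] read 0x35 idx=4: raw=0x51007 flags P=1 W=1 U=1 S=0
  [1] read 0x51 idx=30: raw=0x53007 flags P=1 W=1 U=1 S=0
  ✓ 0x536FC  — 2 lookups

Access #2 PA: 0x3FAAA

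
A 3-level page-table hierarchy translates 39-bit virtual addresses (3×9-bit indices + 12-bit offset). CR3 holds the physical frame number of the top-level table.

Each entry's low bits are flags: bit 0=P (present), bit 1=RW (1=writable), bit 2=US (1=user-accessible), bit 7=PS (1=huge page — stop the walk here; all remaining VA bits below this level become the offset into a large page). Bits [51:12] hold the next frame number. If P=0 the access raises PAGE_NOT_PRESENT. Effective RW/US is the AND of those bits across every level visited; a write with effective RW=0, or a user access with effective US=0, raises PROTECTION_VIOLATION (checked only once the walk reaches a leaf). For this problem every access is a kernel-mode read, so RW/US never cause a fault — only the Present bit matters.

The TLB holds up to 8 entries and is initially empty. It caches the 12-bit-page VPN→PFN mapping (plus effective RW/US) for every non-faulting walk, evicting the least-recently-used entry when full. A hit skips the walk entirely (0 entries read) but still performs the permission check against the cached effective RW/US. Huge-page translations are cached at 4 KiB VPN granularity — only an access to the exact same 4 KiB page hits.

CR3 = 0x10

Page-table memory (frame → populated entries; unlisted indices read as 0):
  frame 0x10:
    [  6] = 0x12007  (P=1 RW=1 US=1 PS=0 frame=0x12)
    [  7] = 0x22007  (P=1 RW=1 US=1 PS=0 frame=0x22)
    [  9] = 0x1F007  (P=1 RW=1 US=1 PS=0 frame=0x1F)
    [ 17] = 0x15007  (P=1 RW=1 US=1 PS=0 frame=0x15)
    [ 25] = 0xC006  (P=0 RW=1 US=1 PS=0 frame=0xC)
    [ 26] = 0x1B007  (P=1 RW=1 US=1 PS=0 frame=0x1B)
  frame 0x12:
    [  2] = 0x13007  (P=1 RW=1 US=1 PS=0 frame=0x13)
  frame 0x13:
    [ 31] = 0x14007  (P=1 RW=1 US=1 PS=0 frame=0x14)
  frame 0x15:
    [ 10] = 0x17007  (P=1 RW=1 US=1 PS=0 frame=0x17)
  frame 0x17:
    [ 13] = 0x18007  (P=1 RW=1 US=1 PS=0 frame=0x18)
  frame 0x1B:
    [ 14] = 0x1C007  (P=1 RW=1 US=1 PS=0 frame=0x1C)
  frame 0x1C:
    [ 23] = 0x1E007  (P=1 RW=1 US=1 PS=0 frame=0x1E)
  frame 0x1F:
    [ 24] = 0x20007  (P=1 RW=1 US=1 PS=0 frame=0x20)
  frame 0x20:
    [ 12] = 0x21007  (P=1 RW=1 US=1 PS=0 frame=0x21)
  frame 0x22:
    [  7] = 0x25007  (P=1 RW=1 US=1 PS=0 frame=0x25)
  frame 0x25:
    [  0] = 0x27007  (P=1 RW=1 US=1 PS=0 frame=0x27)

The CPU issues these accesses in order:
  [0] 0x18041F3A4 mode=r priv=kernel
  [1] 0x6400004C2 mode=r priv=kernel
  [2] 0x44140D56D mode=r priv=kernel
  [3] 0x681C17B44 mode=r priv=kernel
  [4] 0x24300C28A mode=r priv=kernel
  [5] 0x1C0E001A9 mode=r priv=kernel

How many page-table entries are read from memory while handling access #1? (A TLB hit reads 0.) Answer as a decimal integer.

Per-access translation:
#0 VA=0x18041F3A4 (r,kernel):
  L0: frame=0x10 idx=6 entry=0x12007 [P=1 RW=1 US=1 PS=0]
  L1: frame=0x12 idx=2 entry=0x13007 [P=1 RW=1 US=1 PS=0]
  L2: frame=0x13 idx=31 entry=0x14007 [P=1 RW=1 US=1 PS=0]
  ⇒ phys 0x143A4  [3 reads]
#1 VA=0x6400004C2 (r,kernel):
  L0: frame=0x10 idx=25 entry=0xC006 [P=0 RW=1 US=1 PS=0]
  ⇒ fault: PAGE_NOT_PRESENT  — 1 lookups
#2 VA=0x44140D56D (r,kernel):
  L0: frame=0x10 idx=17 entry=0x15007 [P=1 RW=1 US=1 PS=0]
  L1: frame=0x15 idx=10 entry=0x17007 [P=1 RW=1 US=1 PS=0]
  L2: frame=0x17 idx=13 entry=0x18007 [P=1 RW=1 US=1 PS=0]
  ⇒ phys 0x1856D  [3 reads]
#3 VA=0x681C17B44 (r,kernel):
  L0: frame=0x10 idx=26 entry=0x1B007 [P=1 RW=1 US=1 PS=0]
  L1: frame=0x1B idx=14 entry=0x1C007 [P=1 RW=1 US=1 PS=0]
  L2: frame=0x1C idx=23 entry=0x1E007 [P=1 RW=1 US=1 PS=0]
  ⇒ phys 0x1EB44  [3 reads]
#4 VA=0x24300C28A (r,kernel):
  L0: frame=0x10 idx=9 entry=0x1F007 [P=1 RW=1 US=1 PS=0]
  L1: frame=0x1F idx=24 entry=0x20007 [P=1 RW=1 US=1 PS=0]
  L2: frame=0x20 idx=12 entry=0x21007 [P=1 RW=1 US=1 PS=0]
  ⇒ phys 0x2128A  [3 reads]
#5 VA=0x1C0E001A9 (r,kernel):
  L0: frame=0x10 idx=7 entry=0x22007 [P=1 RW=1 US=1 PS=0]
  L1: frame=0x22 idx=7 entry=0x25007 [P=1 RW=1 US=1 PS=0]
  L2: frame=0x25 idx=0 entry=0x27007 [P=1 RW=1 US=1 PS=0]
  ⇒ phys 0x271A9  [3 reads]

Entries read for #1: 1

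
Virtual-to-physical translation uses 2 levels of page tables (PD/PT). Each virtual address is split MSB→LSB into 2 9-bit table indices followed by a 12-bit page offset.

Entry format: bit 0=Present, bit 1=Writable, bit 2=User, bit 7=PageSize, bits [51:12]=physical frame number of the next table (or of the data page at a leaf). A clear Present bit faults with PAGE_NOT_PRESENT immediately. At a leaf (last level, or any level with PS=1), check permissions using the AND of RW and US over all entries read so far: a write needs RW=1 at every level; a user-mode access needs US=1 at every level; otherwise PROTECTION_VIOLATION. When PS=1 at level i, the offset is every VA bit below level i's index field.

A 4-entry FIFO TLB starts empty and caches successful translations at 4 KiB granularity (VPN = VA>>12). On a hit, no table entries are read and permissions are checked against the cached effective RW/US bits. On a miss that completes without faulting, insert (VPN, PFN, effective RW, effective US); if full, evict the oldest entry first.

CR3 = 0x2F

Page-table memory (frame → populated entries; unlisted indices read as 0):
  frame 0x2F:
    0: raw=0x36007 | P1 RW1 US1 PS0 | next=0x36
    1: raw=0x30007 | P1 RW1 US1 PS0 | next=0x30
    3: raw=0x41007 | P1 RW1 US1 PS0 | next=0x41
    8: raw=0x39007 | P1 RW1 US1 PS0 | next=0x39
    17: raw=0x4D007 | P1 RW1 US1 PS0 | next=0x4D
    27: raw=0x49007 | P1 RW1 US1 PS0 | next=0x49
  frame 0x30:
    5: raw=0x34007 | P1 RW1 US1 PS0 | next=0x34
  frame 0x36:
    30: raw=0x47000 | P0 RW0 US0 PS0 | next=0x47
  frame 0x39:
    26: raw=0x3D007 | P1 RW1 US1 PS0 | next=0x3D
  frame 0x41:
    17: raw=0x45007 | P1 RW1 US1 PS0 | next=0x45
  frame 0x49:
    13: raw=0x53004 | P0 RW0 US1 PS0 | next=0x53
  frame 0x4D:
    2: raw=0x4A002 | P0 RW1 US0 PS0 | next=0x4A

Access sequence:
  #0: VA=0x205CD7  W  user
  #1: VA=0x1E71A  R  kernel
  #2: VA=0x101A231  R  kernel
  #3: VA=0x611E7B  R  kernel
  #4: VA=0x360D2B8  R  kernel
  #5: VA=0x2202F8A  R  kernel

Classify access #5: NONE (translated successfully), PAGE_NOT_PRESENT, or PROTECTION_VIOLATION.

Walk each access:
#0 VA=0x205CD7 (w,user):
  L0: frame=0x2F idx=1 entry=0x30007 [P=1 RW=1 US=1 PS=0]
  L1: frame=0x30 idx=5 entry=0x34007 [P=1 RW=1 US=1 PS=0]
  ✓ 0x34CD7  — 2 lookups
#1 VA=0x1E71A (r,kernel):
  L0: frame=0x2F idx=0 entry=0x36007 [P=1 RW=1 US=1 PS=0]
  L1: frame=0x36 idx=30 entry=0x47000 [P=0 RW=0 US=0 PS=0]
  ✗ PAGE_NOT_PRESENT  [2 reads]
#2 VA=0x101A231 (r,kernel):
  L0: frame=0x2F idx=8 entry=0x39007 [P=1 RW=1 US=1 PS=0]
  L1: frame=0x39 idx=26 entry=0x3D007 [P=1 RW=1 US=1 PS=0]
  ✓ 0x3D231  — 2 lookups
#3 VA=0x611E7B (r,kernel):
  L0: frame=0x2F idx=3 entry=0x41007 [P=1 RW=1 US=1 PS=0]
  L1: frame=0x41 idx=17 entry=0x45007 [P=1 RW=1 US=1 PS=0]
  ✓ 0x45E7B  — 2 lookups
#4 VA=0x360D2B8 (r,kernel):
  L0: frame=0x2F idx=27 entry=0x49007 [P=1 RW=1 US=1 PS=0]
  L1: frame=0x49 idx=13 entry=0x53004 [P=0 RW=0 US=1 PS=0]
  ✗ PAGE_NOT_PRESENT  [2 reads]
#5 VA=0x2202F8A (r,kernel):
  L0: frame=0x2F idx=17 entry=0x4D007 [P=1 RW=1 US=1 PS=0]
  L1: frame=0x4D idx=2 entry=0x4A002 [P=0 RW=1 US=0 PS=0]
  ✗ PAGE_NOT_PRESENT  [2 reads]

Access #5 fault: PAGE_NOT_PRESENT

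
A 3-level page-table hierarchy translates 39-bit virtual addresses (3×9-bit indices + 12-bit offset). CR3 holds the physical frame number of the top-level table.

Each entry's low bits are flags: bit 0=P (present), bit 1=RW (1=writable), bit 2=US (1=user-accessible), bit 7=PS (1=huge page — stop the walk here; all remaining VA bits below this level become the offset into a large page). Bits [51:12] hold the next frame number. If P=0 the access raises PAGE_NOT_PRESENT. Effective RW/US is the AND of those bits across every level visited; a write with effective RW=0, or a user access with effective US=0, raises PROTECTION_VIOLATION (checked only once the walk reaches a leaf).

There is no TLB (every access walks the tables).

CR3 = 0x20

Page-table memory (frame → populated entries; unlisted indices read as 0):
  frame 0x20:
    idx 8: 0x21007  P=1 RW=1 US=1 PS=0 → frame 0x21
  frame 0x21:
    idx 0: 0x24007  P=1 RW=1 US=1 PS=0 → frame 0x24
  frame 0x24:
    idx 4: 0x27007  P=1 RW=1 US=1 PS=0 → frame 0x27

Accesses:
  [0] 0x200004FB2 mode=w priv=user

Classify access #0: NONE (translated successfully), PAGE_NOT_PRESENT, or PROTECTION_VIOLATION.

Per-access translation:
#0 VA=0x200004FB2 (w,user):
  lvl0: tbl 0x20, slot 8 ⇒ 0x21007 (P1/RW1/US1/PS0)
  lvl1: tbl 0x21, slot 0 ⇒ 0x24007 (P1/RW1/US1/PS0)
  lvl2: tbl 0x24, slot 4 ⇒ 0x27007 (P1/RW1/US1/PS0)
  → PA=0x27FB2  (3 entries read)

Access #0 fault: NONE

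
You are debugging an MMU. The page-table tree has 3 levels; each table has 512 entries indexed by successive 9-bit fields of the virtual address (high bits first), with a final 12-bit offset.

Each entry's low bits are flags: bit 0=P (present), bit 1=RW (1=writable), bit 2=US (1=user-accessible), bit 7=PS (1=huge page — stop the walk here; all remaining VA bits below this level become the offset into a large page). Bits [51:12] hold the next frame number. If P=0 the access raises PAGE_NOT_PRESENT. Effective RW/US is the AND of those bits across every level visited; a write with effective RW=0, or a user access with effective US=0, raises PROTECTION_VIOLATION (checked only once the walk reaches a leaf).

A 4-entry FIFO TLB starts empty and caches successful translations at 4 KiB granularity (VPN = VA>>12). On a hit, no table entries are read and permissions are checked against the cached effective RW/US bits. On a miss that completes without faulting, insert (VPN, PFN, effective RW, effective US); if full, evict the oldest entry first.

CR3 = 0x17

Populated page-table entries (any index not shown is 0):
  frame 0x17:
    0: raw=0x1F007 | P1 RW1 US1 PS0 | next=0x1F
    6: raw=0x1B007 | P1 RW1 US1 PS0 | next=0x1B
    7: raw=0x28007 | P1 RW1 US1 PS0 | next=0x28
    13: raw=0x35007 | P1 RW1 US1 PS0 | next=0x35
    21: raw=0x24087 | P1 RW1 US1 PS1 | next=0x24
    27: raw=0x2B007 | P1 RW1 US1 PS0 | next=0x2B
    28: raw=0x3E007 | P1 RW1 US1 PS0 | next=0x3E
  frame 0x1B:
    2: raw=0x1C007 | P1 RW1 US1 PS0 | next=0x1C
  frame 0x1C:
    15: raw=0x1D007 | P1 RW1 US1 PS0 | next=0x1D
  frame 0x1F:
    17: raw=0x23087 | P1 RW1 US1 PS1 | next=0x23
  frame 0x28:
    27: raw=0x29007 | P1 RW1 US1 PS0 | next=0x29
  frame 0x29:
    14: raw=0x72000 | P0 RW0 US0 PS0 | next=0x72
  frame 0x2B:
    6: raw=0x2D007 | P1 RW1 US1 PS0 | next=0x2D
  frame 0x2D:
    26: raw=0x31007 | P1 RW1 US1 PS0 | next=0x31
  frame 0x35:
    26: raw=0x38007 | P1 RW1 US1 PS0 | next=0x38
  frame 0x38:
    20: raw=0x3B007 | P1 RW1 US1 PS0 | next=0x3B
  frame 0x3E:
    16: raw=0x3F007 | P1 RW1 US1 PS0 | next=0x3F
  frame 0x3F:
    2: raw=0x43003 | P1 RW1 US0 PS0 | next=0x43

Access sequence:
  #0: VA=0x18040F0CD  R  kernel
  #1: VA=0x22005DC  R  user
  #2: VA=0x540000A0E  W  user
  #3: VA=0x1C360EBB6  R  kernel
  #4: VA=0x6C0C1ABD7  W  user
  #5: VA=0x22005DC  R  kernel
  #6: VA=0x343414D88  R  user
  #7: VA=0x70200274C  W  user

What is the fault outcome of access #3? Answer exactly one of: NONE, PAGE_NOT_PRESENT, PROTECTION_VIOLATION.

Trace:
#0 VA=0x18040F0CD (r,kernel):
  [0] read 0x17 idx=6: raw=0x1B007 flags P=1 W=1 U=1 S=0
  [1] read 0x1B idx=2: raw=0x1C007 flags P=1 W=1 U=1 S=0
  [2] read 0x1C idx=15: raw=0x1D007 flags P=1 W=1 U=1 S=0
  → PA=0x1D0CD  (3 entries read)
#1 VA=0x22005DC (r,user):
  [0] read 0x17 idx=0: raw=0x1F007 flags P=1 W=1 U=1 S=0
  [1] read 0x1F idx=17: raw=0x23087 flags P=1 W=1 U=1 S=1
  → PA=0x235DC (huge @L1)  (2 entries read)
#2 VA=0x540000A0E (w,user):
  [0] read 0x17 idx=21: raw=0x24087 flags P=1 W=1 U=1 S=1
  → PA=0x24A0E (huge @L0)  (1 entries read)
#3 VA=0x1C360EBB6 (r,kernel):
  [0] read 0x17 idx=7: raw=0x28007 flags P=1 W=1 U=1 S=0
  [1] read 0x28 idx=27: raw=0x29007 flags P=1 W=1 U=1 S=0
  [2] read 0x29 idx=14: raw=0x72000 flags P=0 W=0 U=0 S=0
  ✗ PAGE_NOT_PRESENT  [3 reads]
#4 VA=0x6C0C1ABD7 (w,user):
  [0] read 0x17 idx=27: raw=0x2B007 flags P=1 W=1 U=1 S=0
  [1] read 0x2B idx=6: raw=0x2D007 flags P=1 W=1 U=1 S=0
  [2] read 0x2D idx=26: raw=0x31007 flags P=1 W=1 U=1 S=0
  → PA=0x31BD7  (3 entries read)
#5 VA=0x22005DC (r,kernel):
  TLB hit vpn=0x2200 → PA=0x235DC
#6 VA=0x343414D88 (r,user):
  [0] read 0x17 idx=13: raw=0x35007 flags P=1 W=1 U=1 S=0
  [1] read 0x35 idx=26: raw=0x38007 flags P=1 W=1 U=1 S=0
  [2] read 0x38 idx=20: raw=0x3B007 flags P=1 W=1 U=1 S=0
  → PA=0x3BD88  (3 entries read)
#7 VA=0x70200274C (w,user):
  [0] read 0x17 idx=28: raw=0x3E007 flags P=1 W=1 U=1 S=0
  [1] read 0x3E idx=16: raw=0x3F007 flags P=1 W=1 U=1 S=0
  [2] read 0x3F idx=2: raw=0x43003 flags P=1 W=1 U=0 S=0
  ✗ PROTECTION_VIOLATION  [3 reads]

Access #3 fault: PAGE_NOT_PRESENT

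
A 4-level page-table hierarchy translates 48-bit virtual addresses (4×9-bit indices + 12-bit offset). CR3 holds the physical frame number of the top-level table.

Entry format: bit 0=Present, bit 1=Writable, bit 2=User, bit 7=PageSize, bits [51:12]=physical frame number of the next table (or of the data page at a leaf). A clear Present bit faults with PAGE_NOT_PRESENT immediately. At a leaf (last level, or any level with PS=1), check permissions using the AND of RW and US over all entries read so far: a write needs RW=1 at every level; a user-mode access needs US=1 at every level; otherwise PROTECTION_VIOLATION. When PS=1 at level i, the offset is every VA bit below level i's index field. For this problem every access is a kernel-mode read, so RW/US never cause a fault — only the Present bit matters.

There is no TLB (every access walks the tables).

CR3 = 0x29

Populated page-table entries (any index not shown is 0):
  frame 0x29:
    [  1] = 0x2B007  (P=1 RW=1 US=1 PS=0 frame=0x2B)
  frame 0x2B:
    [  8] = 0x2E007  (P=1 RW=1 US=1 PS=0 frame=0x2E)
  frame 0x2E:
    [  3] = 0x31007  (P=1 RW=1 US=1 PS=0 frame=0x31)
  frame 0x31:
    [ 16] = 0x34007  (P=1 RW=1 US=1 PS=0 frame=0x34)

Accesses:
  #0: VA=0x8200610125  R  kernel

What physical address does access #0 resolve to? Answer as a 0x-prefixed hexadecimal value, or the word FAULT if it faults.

Walk each access:
#0 VA=0x8200610125 (r,kernel):
  [0] read 0x29 idx=1: raw=0x2B007 flags P=1 W=1 U=1 S=0
  [1] read 0x2B idx=8: raw=0x2E007 flags P=1 W=1 U=1 S=0
  [2] read 0x2E idx=3: raw=0x31007 flags P=1 W=1 U=1 S=0
  [3] read 0x31 idx=16: raw=0x34007 flags P=1 W=1 U=1 S=0
  ✓ 0x34125  — 4 lookups

Access #0 PA: 0x34125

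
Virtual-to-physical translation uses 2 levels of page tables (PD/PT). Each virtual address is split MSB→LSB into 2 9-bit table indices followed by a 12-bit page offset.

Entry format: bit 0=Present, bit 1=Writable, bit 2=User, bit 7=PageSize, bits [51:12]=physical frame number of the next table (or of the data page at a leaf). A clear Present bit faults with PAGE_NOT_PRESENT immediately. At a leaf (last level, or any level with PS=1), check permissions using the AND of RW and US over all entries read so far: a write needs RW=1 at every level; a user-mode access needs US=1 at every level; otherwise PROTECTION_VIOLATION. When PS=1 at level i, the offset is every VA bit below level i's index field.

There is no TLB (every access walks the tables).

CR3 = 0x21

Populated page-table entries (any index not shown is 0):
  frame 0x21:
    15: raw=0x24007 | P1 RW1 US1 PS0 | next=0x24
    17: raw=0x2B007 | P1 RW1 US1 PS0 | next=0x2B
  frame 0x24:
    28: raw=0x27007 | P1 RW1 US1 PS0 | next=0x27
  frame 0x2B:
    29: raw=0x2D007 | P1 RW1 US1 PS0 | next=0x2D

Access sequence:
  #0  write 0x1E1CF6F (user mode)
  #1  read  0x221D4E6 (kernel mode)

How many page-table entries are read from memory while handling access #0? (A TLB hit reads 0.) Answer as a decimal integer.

Walk each access:
#0 VA=0x1E1CF6F (w,user):
  [0] read 0x21 idx=15: raw=0x24007 flags P=1 W=1 U=1 S=0
  [1] read 0x24 idx=28: raw=0x27007 flags P=1 W=1 U=1 S=0
  → PA=0x27F6F  (2 entries read)
#1 VA=0x221D4E6 (r,kernel):
  [0] read 0x21 idx=17: raw=0x2B007 flags P=1 W=1 U=1 S=0
  [1] read 0x2B idx=29: raw=0x2D007 flags P=1 W=1 U=1 S=0
  → PA=0x2D4E6  (2 entries read)

Entries read for #0: 2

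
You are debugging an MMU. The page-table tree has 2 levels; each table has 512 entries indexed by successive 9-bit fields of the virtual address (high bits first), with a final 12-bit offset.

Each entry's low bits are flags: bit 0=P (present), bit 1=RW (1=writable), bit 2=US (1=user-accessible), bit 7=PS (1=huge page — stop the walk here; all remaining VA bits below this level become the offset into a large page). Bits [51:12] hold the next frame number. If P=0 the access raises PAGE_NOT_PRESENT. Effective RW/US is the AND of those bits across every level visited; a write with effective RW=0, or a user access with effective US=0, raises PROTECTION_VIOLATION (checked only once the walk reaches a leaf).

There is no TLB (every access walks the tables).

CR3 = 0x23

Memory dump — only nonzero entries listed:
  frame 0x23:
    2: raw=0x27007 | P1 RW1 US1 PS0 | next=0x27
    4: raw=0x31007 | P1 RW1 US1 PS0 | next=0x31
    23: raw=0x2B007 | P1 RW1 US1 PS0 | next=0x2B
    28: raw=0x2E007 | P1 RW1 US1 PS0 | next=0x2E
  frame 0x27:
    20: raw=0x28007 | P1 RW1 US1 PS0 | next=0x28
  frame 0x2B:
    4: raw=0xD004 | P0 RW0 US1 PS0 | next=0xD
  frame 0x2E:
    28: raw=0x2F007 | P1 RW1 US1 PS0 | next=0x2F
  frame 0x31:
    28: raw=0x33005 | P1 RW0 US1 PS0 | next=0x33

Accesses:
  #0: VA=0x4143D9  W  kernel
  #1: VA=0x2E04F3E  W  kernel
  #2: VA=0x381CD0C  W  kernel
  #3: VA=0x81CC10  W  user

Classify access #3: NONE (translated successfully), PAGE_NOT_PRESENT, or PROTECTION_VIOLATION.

Walk each access:
#0 VA=0x4143D9 (w,kernel):
  [0] read 0x23 idx=2: raw=0x27007 flags P=1 W=1 U=1 S=0
  [1] read 0x27 idx=20: raw=0x28007 flags P=1 W=1 U=1 S=0
  ⇒ phys 0x283D9  [2 reads]
#1 VA=0x2E04F3E (w,kernel):
  [0] read 0x23 idx=23: raw=0x2B007 flags P=1 W=1 U=1 S=0
  [1] read 0x2B idx=4: raw=0xD004 flags P=0 W=0 U=1 S=0
  ⇒ fault: PAGE_NOT_PRESENT  — 2 lookups
#2 VA=0x381CD0C (w,kernel):
  [0] read 0x23 idx=28: raw=0x2E007 flags P=1 W=1 U=1 S=0
  [1] read 0x2E idx=28: raw=0x2F007 flags P=1 W=1 U=1 S=0
  ⇒ phys 0x2FD0C  [2 reads]
#3 VA=0x81CC10 (w,user):
  [0] read 0x23 idx=4: raw=0x31007 flags P=1 W=1 U=1 S=0
  [1] read 0x31 idx=28: raw=0x33005 flags P=1 W=0 U=1 S=0
  ⇒ fault: PROTECTION_VIOLATION  — 2 lookups

Access #3 fault: PROTECTION_VIOLATION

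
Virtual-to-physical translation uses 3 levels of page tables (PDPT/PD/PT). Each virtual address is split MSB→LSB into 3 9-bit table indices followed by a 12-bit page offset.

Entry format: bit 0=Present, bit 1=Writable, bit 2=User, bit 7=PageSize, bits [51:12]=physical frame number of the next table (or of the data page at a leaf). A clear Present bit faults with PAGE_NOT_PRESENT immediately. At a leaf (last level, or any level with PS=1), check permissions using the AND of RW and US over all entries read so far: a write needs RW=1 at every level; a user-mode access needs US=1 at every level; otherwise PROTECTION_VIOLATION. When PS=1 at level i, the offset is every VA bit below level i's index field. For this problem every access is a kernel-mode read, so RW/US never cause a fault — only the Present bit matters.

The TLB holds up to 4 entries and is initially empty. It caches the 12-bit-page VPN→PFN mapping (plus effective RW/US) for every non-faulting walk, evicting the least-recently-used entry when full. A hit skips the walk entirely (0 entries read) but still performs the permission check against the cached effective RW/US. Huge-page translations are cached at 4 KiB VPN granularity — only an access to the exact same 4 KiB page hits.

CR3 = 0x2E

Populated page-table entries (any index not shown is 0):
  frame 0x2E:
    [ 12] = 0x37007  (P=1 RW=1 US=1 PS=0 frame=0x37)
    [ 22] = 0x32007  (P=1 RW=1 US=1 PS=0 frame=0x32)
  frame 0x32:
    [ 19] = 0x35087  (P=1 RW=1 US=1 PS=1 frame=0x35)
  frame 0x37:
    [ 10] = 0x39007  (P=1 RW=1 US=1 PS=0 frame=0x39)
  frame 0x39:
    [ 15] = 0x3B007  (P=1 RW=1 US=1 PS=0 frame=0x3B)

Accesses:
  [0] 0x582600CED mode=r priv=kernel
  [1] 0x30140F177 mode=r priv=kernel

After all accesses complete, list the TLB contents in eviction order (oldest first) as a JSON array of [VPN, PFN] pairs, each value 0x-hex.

Walk each access:
#0 VA=0x582600CED (r,kernel):
  lvl0: tbl 0x2E, slot 22 ⇒ 0x32007 (P1/RW1/US1/PS0)
  lvl1: tbl 0x32, slot 19 ⇒ 0x35087 (P1/RW1/US1/PS1)
  → PA=0x35CED (huge @L1)  (2 entries read)
#1 VA=0x30140F177 (r,kernel):
  lvl0: tbl 0x2E, slot 12 ⇒ 0x37007 (P1/RW1/US1/PS0)
  lvl1: tbl 0x37, slot 10 ⇒ 0x39007 (P1/RW1/US1/PS0)
  lvl2: tbl 0x39, slot 15 ⇒ 0x3B007 (P1/RW1/US1/PS0)
  → PA=0x3B177  (3 entries read)

TLB: [["0x582600", "0x35"], ["0x30140F", "0x3B"]]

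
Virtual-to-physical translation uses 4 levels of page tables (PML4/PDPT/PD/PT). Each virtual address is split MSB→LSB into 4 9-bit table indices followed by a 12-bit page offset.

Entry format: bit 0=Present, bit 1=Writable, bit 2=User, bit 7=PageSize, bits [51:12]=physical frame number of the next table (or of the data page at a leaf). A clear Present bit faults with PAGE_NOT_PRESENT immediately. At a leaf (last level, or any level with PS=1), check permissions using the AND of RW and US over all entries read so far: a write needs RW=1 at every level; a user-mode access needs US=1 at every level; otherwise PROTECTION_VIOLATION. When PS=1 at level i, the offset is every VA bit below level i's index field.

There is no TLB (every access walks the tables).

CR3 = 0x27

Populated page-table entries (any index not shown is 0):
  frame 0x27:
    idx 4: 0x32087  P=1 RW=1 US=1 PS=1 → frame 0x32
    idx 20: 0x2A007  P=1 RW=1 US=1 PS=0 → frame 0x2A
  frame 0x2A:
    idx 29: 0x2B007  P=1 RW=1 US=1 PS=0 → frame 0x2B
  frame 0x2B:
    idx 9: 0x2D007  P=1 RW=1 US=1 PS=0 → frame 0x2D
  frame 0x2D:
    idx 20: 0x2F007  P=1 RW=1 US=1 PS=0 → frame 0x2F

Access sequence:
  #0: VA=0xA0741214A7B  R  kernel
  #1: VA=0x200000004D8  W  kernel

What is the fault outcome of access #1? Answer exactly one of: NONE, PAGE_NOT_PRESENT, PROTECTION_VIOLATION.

Trace:
#0 VA=0xA0741214A7B (r,kernel):
  lvl0: tbl 0x27, slot 20 ⇒ 0x2A007 (P1/RW1/US1/PS0)
  lvl1: tbl 0x2A, slot 29 ⇒ 0x2B007 (P1/RW1/US1/PS0)
  lvl2: tbl 0x2B, slot 9 ⇒ 0x2D007 (P1/RW1/US1/PS0)
  lvl3: tbl 0x2D, slot 20 ⇒ 0x2F007 (P1/RW1/US1/PS0)
  ⇒ phys 0x2FA7B  [4 reads]
#1 VA=0x200000004D8 (w,kernel):
  lvl0: tbl 0x27, slot 4 ⇒ 0x32087 (P1/RW1/US1/PS1)
  ⇒ phys 0x324D8 (huge @L0)  [1 reads]

Access #1 fault: NONE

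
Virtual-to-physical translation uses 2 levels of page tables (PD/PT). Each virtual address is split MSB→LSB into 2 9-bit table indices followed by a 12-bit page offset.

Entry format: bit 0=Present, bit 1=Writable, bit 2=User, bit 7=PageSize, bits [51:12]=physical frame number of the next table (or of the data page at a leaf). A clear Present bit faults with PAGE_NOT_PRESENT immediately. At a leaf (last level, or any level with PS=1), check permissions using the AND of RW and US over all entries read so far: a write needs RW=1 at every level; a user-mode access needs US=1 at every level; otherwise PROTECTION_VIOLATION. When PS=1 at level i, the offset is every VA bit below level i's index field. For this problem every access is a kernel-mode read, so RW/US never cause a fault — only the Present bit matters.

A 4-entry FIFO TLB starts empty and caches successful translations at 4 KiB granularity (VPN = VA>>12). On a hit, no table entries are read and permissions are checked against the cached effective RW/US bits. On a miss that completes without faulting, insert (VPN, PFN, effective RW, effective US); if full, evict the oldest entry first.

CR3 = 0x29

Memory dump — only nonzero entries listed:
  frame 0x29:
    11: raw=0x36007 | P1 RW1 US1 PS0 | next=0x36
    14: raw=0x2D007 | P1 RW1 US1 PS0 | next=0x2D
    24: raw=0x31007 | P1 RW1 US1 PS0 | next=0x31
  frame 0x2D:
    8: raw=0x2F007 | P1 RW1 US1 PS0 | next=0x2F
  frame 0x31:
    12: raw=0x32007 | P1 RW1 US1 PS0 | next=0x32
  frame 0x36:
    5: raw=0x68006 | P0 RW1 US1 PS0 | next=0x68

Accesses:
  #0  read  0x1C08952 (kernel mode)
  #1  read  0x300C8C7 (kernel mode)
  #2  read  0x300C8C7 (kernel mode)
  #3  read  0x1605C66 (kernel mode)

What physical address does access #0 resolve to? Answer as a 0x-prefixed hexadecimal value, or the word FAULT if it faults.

Walk each access:
#0 VA=0x1C08952 (r,kernel):
  L0: frame=0x29 idx=14 entry=0x2D007 [P=1 RW=1 US=1 PS=0]
  L1: frame=0x2D idx=8 entry=0x2F007 [P=1 RW=1 US=1 PS=0]
  → PA=0x2F952  (2 entries read)
#1 VA=0x300C8C7 (r,kernel):
  L0: frame=0x29 idx=24 entry=0x31007 [P=1 RW=1 US=1 PS=0]
  L1: frame=0x31 idx=12 entry=0x32007 [P=1 RW=1 US=1 PS=0]
  → PA=0x328C7  (2 entries read)
#2 VA=0x300C8C7 (r,kernel):
  TLB hit vpn=0x300C → PA=0x328C7
#3 VA=0x1605C66 (r,kernel):
  L0: frame=0x29 idx=11 entry=0x36007 [P=1 RW=1 US=1 PS=0]
  L1: frame=0x36 idx=5 entry=0x68006 [P=0 RW=1 US=1 PS=0]
  → PAGE_NOT_PRESENT  (2 entries read)

Access #0 PA: 0x2F952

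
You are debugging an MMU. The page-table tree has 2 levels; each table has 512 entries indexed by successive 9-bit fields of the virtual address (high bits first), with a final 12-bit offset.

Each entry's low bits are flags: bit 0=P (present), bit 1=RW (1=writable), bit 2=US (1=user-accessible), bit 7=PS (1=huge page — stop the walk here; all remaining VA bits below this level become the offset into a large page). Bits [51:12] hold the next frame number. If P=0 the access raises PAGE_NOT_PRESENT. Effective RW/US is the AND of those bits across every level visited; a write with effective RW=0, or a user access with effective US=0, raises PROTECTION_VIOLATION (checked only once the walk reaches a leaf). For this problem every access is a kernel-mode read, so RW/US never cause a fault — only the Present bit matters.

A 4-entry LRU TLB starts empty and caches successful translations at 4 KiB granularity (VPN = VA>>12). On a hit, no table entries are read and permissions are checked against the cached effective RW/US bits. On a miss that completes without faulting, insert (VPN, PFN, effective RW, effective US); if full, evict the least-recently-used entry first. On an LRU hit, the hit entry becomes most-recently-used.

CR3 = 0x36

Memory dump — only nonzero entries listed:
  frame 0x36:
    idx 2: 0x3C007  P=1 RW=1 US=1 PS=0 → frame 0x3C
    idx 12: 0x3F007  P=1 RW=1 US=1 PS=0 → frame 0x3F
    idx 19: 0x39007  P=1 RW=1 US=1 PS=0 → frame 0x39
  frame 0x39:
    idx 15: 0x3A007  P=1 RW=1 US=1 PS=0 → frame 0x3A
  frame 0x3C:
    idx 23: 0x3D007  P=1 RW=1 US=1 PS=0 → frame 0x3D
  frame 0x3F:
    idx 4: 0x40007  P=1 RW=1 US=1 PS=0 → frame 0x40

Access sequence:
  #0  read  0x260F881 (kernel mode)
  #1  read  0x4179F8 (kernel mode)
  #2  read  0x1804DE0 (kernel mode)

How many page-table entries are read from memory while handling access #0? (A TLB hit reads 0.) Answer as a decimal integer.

Trace:
#0 VA=0x260F881 (r,kernel):
  lvl0: tbl 0x36, slot 19 ⇒ 0x39007 (P1/RW1/US1/PS0)
  lvl1: tbl 0x39, slot 15 ⇒ 0x3A007 (P1/RW1/US1/PS0)
  → PA=0x3A881  (2 entries read)
#1 VA=0x4179F8 (r,kernel):
  lvl0: tbl 0x36, slot 2 ⇒ 0x3C007 (P1/RW1/US1/PS0)
  lvl1: tbl 0x3C, slot 23 ⇒ 0x3D007 (P1/RW1/US1/PS0)
  → PA=0x3D9F8  (2 entries read)
#2 VA=0x1804DE0 (r,kernel):
  lvl0: tbl 0x36, slot 12 ⇒ 0x3F007 (P1/RW1/US1/PS0)
  lvl1: tbl 0x3F, slot 4 ⇒ 0x40007 (P1/RW1/US1/PS0)
  → PA=0x40DE0  (2 entries read)

Entries read for #0: 2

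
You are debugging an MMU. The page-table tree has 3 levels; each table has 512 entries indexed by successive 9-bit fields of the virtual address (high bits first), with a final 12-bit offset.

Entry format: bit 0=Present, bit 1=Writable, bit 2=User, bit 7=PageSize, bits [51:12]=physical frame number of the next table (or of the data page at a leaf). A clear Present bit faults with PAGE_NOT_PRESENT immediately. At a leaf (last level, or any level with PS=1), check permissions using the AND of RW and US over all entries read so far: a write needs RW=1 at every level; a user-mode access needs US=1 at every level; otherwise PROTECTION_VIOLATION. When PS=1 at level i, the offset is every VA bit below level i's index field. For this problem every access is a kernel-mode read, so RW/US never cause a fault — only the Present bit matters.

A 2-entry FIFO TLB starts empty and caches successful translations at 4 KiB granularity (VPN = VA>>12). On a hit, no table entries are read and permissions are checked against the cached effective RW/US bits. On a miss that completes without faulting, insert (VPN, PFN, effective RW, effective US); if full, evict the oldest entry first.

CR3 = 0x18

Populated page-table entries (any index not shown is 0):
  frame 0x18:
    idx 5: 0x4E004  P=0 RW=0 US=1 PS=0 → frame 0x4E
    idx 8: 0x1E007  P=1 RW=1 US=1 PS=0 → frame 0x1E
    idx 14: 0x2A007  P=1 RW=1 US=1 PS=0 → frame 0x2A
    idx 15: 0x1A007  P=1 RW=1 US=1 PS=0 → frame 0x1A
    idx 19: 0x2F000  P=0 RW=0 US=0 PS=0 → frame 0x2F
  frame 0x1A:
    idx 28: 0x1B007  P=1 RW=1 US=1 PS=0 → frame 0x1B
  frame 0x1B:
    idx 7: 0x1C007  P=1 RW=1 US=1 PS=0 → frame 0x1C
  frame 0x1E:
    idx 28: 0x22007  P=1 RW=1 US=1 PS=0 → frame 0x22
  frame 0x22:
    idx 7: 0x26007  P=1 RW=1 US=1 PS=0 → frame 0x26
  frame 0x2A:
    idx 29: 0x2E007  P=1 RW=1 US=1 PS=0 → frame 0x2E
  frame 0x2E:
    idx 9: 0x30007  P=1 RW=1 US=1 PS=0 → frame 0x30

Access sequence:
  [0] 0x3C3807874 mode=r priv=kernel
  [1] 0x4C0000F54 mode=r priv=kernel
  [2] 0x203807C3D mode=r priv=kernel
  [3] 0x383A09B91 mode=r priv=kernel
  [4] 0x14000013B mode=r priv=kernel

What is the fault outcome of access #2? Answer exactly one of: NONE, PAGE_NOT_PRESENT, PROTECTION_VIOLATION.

Per-access translation:
#0 VA=0x3C3807874 (r,kernel):
  lvl0: tbl 0x18, slot 15 ⇒ 0x1A007 (P1/RW1/US1/PS0)
  lvl1: tbl 0x1A, slot 28 ⇒ 0x1B007 (P1/RW1/US1/PS0)
  lvl2: tbl 0x1B, slot 7 ⇒ 0x1C007 (P1/RW1/US1/PS0)
  → PA=0x1C874  (3 entries read)
#1 VA=0x4C0000F54 (r,kernel):
  lvl0: tbl 0x18, slot 19 ⇒ 0x2F000 (P0/RW0/US0/PS0)
  ✗ PAGE_NOT_PRESENT  [1 reads]
#2 VA=0x203807C3D (r,kernel):
  lvl0: tbl 0x18, slot 8 ⇒ 0x1E007 (P1/RW1/US1/PS0)
  lvl1: tbl 0x1E, slot 28 ⇒ 0x22007 (P1/RW1/US1/PS0)
  lvl2: tbl 0x22, slot 7 ⇒ 0x26007 (P1/RW1/US1/PS0)
  → PA=0x26C3D  (3 entries read)
#3 VA=0x383A09B91 (r,kernel):
  lvl0: tbl 0x18, slot 14 ⇒ 0x2A007 (P1/RW1/US1/PS0)
  lvl1: tbl 0x2A, slot 29 ⇒ 0x2E007 (P1/RW1/US1/PS0)
  lvl2: tbl 0x2E, slot 9 ⇒ 0x30007 (P1/RW1/US1/PS0)
  → PA=0x30B91  (3 entries read)
#4 VA=0x14000013B (r,kernel):
  lvl0: tbl 0x18, slot 5 ⇒ 0x4E004 (P0/RW0/US1/PS0)
  ✗ PAGE_NOT_PRESENT  [1 reads]

Access #2 fault: NONE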